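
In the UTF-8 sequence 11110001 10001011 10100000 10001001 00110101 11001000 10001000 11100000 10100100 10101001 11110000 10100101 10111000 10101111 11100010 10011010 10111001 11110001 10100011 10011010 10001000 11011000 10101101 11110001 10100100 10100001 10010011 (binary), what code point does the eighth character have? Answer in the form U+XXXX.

Offset 0: leading byte 0xF1 = 11110001 → 4-byte char #1 = F1 8B A0 89.
Offset 4: leading byte 0x35 = 00110101 → 1-byte char #2 = 35.
Offset 5: leading byte 0xC8 = 11001000 → 2-byte char #3 = C8 88.
Offset 7: leading byte 0xE0 = 11100000 → 3-byte char #4 = E0 A4 A9.
Offset 10: leading byte 0xF0 = 11110000 → 4-byte char #5 = F0 A5 B8 AF.
Offset 14: leading byte 0xE2 = 11100010 → 3-byte char #6 = E2 9A B9.
Offset 17: leading byte 0xF1 = 11110001 → 4-byte char #7 = F1 A3 9A 88.
Offset 21: leading byte 0xD8 = 11011000 → 2-byte char #8 = D8 AD.
Leading byte 0xD8 = 11011000 matches 110xxxxx → 2-byte sequence.
Byte 1: 0xD8 = 11011000, payload 11000 (5 bits).
Byte 2: 0xAD = 10101101 (10xxxxxx ✓), payload 101101.
Concatenate: 11000101101 = 0x62D (11 bits → U+062D).

U+062D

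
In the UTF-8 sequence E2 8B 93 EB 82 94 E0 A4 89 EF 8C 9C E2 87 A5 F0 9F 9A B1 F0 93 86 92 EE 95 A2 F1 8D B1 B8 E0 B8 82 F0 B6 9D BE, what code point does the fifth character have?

Offset 0: leading byte 0xE2 = 11100010 → 3-byte char #1 = E2 8B 93.
Offset 3: leading byte 0xEB = 11101011 → 3-byte char #2 = EB 82 94.
Offset 6: leading byte 0xE0 = 11100000 → 3-byte char #3 = E0 A4 89.
Offset 9: leading byte 0xEF = 11101111 → 3-byte char #4 = EF 8C 9C.
Offset 12: leading byte 0xE2 = 11100010 → 3-byte char #5 = E2 87 A5.
Leading byte 0xE2 = 11100010 matches 1110xxxx → 3-byte sequence.
Byte 1: 0xE2 = 11100010, payload 0010 (4 bits).
Byte 2: 0x87 = 10000111 (10xxxxxx ✓), payload 000111.
Byte 3: 0xA5 = 10100101 (10xxxxxx ✓), payload 100101.
Concatenate: 0010000111100101 = 0x21E5 (16 bits → U+21E5).

U+21E5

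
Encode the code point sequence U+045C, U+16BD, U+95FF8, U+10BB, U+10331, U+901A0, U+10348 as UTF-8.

D1 9C E1 9A BD F2 95 BF B8 E1 82 BB F0 90 8C B1 F2 90 86 A0 F0 90 8D 88

U+045C: 2-byte form → D1 9C.
U+16BD: 3-byte form → E1 9A BD.
U+95FF8: 4-byte form → F2 95 BF B8.
U+10BB: 3-byte form → E1 82 BB.
U+10331: 4-byte form → F0 90 8C B1.
U+901A0: 4-byte form → F2 90 86 A0.
U+10348: 4-byte form → F0 90 8D 88.
Concatenated (24 bytes): D1 9C E1 9A BD F2 95 BF B8 E1 82 BB F0 90 8C B1 F2 90 86 A0 F0 90 8D 88.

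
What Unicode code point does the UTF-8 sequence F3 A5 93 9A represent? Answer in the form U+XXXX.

U+E54DA

Leading byte 0xF3 = 11110011 matches 11110xxx → 4-byte sequence.
Byte 1: 0xF3 = 11110011, payload 011 (3 bits).
Byte 2: 0xA5 = 10100101 (10xxxxxx ✓), payload 100101.
Byte 3: 0x93 = 10010011 (10xxxxxx ✓), payload 010011.
Byte 4: 0x9A = 10011010 (10xxxxxx ✓), payload 011010.
Concatenate: 011100101010011011010 = 0xE54DA (21 bits → U+E54DA).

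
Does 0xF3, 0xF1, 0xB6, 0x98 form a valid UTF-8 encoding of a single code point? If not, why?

Leading byte 0xF3 = 11110011 → 4-byte form.
Byte 2 is 0xF1 = 11110001, which is not 10xxxxxx — expected a continuation byte.

invalid (non-continuation byte where continuation expected)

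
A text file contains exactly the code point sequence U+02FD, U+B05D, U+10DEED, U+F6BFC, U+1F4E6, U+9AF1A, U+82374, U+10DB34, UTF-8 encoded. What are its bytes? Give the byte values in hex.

CB BD EB 81 9D F4 8D BB AD F3 B6 AF BC F0 9F 93 A6 F2 9A BC 9A F2 82 8D B4 F4 8D AC B4

U+02FD: 2-byte form → CB BD.
U+B05D: 3-byte form → EB 81 9D.
U+10DEED: 4-byte form → F4 8D BB AD.
U+F6BFC: 4-byte form → F3 B6 AF BC.
U+1F4E6: 4-byte form → F0 9F 93 A6.
U+9AF1A: 4-byte form → F2 9A BC 9A.
U+82374: 4-byte form → F2 82 8D B4.
U+10DB34: 4-byte form → F4 8D AC B4.
Concatenated (29 bytes): CB BD EB 81 9D F4 8D BB AD F3 B6 AF BC F0 9F 93 A6 F2 9A BC 9A F2 82 8D B4 F4 8D AC B4.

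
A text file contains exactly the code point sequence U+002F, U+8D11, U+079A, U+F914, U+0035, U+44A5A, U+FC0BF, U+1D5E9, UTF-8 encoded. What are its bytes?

U+002F: 1-byte form → 2F.
U+8D11: 3-byte form → E8 B4 91.
U+079A: 2-byte form → DE 9A.
U+F914: 3-byte form → EF A4 94.
U+0035: 1-byte form → 35.
U+44A5A: 4-byte form → F1 84 A9 9A.
U+FC0BF: 4-byte form → F3 BC 82 BF.
U+1D5E9: 4-byte form → F0 9D 97 A9.
Concatenated (22 bytes): 2F E8 B4 91 DE 9A EF A4 94 35 F1 84 A9 9A F3 BC 82 BF F0 9D 97 A9.

2F E8 B4 91 DE 9A EF A4 94 35 F1 84 A9 9A F3 BC 82 BF F0 9D 97 A9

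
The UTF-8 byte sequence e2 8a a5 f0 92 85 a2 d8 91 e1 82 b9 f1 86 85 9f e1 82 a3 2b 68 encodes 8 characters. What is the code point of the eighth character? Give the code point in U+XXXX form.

Offset 0: leading byte 0xE2 = 11100010 → 3-byte char #1 = E2 8A A5.
Offset 3: leading byte 0xF0 = 11110000 → 4-byte char #2 = F0 92 85 A2.
Offset 7: leading byte 0xD8 = 11011000 → 2-byte char #3 = D8 91.
Offset 9: leading byte 0xE1 = 11100001 → 3-byte char #4 = E1 82 B9.
Offset 12: leading byte 0xF1 = 11110001 → 4-byte char #5 = F1 86 85 9F.
Offset 16: leading byte 0xE1 = 11100001 → 3-byte char #6 = E1 82 A3.
Offset 19: leading byte 0x2B = 00101011 → 1-byte char #7 = 2B.
Offset 20: leading byte 0x68 = 01101000 → 1-byte char #8 = 68.
Leading byte 0x68 = 01101000 matches 0xxxxxxx → 1-byte sequence.
Byte 1: 0x68 = 01101000, payload 1101000 (7 bits).
Concatenate: 1101000 = 0x68 (7 bits → U+0068).

U+0068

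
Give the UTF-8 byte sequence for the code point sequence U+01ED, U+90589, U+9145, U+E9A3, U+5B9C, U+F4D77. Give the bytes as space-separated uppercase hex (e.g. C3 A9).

C7 AD F2 90 96 89 E9 85 85 EE A6 A3 E5 AE 9C F3 B4 B5 B7

U+01ED: 2-byte form → C7 AD.
U+90589: 4-byte form → F2 90 96 89.
U+9145: 3-byte form → E9 85 85.
U+E9A3: 3-byte form → EE A6 A3.
U+5B9C: 3-byte form → E5 AE 9C.
U+F4D77: 4-byte form → F3 B4 B5 B7.
Concatenated (19 bytes): C7 AD F2 90 96 89 E9 85 85 EE A6 A3 E5 AE 9C F3 B4 B5 B7.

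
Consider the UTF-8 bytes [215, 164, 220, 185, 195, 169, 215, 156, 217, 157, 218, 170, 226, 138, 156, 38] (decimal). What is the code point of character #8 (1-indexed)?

U+0026

Offset 0: leading byte 0xD7 = 11010111 → 2-byte char #1 = D7 A4.
Offset 2: leading byte 0xDC = 11011100 → 2-byte char #2 = DC B9.
Offset 4: leading byte 0xC3 = 11000011 → 2-byte char #3 = C3 A9.
Offset 6: leading byte 0xD7 = 11010111 → 2-byte char #4 = D7 9C.
Offset 8: leading byte 0xD9 = 11011001 → 2-byte char #5 = D9 9D.
Offset 10: leading byte 0xDA = 11011010 → 2-byte char #6 = DA AA.
Offset 12: leading byte 0xE2 = 11100010 → 3-byte char #7 = E2 8A 9C.
Offset 15: leading byte 0x26 = 00100110 → 1-byte char #8 = 26.
Leading byte 0x26 = 00100110 matches 0xxxxxxx → 1-byte sequence.
Byte 1: 0x26 = 00100110, payload 0100110 (7 bits).
Concatenate: 0100110 = 0x26 (7 bits → U+0026).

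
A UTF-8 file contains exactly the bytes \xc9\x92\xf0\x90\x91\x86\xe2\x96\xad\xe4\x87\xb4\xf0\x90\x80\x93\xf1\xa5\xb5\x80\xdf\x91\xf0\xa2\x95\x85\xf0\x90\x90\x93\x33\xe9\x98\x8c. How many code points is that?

Byte at offset 0: 0xC9 = 11001001 → 2-byte char (#1). Advance 2.
Byte at offset 2: 0xF0 = 11110000 → 4-byte char (#2). Advance 4.
Byte at offset 6: 0xE2 = 11100010 → 3-byte char (#3). Advance 3.
Byte at offset 9: 0xE4 = 11100100 → 3-byte char (#4). Advance 3.
Byte at offset 12: 0xF0 = 11110000 → 4-byte char (#5). Advance 4.
Byte at offset 16: 0xF1 = 11110001 → 4-byte char (#6). Advance 4.
Byte at offset 20: 0xDF = 11011111 → 2-byte char (#7). Advance 2.
Byte at offset 22: 0xF0 = 11110000 → 4-byte char (#8). Advance 4.
Byte at offset 26: 0xF0 = 11110000 → 4-byte char (#9). Advance 4.
Byte at offset 30: 0x33 = 00110011 → 1-byte char (#10). Advance 1.
Byte at offset 31: 0xE9 = 11101001 → 3-byte char (#11). Advance 3.
Reached end at offset 34 after 11 code points.

11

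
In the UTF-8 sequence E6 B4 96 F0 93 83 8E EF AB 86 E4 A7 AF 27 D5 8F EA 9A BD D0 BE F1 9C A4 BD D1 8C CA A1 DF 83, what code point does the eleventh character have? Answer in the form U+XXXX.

Offset 0: leading byte 0xE6 = 11100110 → 3-byte char #1 = E6 B4 96.
Offset 3: leading byte 0xF0 = 11110000 → 4-byte char #2 = F0 93 83 8E.
Offset 7: leading byte 0xEF = 11101111 → 3-byte char #3 = EF AB 86.
Offset 10: leading byte 0xE4 = 11100100 → 3-byte char #4 = E4 A7 AF.
Offset 13: leading byte 0x27 = 00100111 → 1-byte char #5 = 27.
Offset 14: leading byte 0xD5 = 11010101 → 2-byte char #6 = D5 8F.
Offset 16: leading byte 0xEA = 11101010 → 3-byte char #7 = EA 9A BD.
Offset 19: leading byte 0xD0 = 11010000 → 2-byte char #8 = D0 BE.
Offset 21: leading byte 0xF1 = 11110001 → 4-byte char #9 = F1 9C A4 BD.
Offset 25: leading byte 0xD1 = 11010001 → 2-byte char #10 = D1 8C.
Offset 27: leading byte 0xCA = 11001010 → 2-byte char #11 = CA A1.
Leading byte 0xCA = 11001010 matches 110xxxxx → 2-byte sequence.
Byte 1: 0xCA = 11001010, payload 01010 (5 bits).
Byte 2: 0xA1 = 10100001 (10xxxxxx ✓), payload 100001.
Concatenate: 01010100001 = 0x2A1 (11 bits → U+02A1).

U+02A1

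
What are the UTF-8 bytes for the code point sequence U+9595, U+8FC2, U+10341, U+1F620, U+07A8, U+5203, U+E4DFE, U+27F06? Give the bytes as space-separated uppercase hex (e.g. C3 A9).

U+9595: 3-byte form → E9 96 95.
U+8FC2: 3-byte form → E8 BF 82.
U+10341: 4-byte form → F0 90 8D 81.
U+1F620: 4-byte form → F0 9F 98 A0.
U+07A8: 2-byte form → DE A8.
U+5203: 3-byte form → E5 88 83.
U+E4DFE: 4-byte form → F3 A4 B7 BE.
U+27F06: 4-byte form → F0 A7 BC 86.
Concatenated (27 bytes): E9 96 95 E8 BF 82 F0 90 8D 81 F0 9F 98 A0 DE A8 E5 88 83 F3 A4 B7 BE F0 A7 BC 86.

E9 96 95 E8 BF 82 F0 90 8D 81 F0 9F 98 A0 DE A8 E5 88 83 F3 A4 B7 BE F0 A7 BC 86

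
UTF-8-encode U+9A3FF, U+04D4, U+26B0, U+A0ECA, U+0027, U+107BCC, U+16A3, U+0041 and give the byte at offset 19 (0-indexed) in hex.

0x9A

U+9A3FF → 4-byte form F2 9A 8F BF at offsets 0–3.
U+04D4 → 2-byte form D3 94 at offsets 4–5.
U+26B0 → 3-byte form E2 9A B0 at offsets 6–8.
U+A0ECA → 4-byte form F2 A0 BB 8A at offsets 9–12.
U+0027 → 1-byte form 27 at offsets 13–13.
U+107BCC → 4-byte form F4 87 AF 8C at offsets 14–17.
U+16A3 → 3-byte form E1 9A A3 at offsets 18–20.
Offset 19 falls in char 7's range; it's byte 2 of E1 9A A3 = 0x9A.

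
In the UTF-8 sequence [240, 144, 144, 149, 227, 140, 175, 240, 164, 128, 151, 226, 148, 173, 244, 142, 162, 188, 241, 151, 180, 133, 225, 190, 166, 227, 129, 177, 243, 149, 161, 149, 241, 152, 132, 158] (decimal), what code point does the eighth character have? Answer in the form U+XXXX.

Offset 0: leading byte 0xF0 = 11110000 → 4-byte char #1 = F0 90 90 95.
Offset 4: leading byte 0xE3 = 11100011 → 3-byte char #2 = E3 8C AF.
Offset 7: leading byte 0xF0 = 11110000 → 4-byte char #3 = F0 A4 80 97.
Offset 11: leading byte 0xE2 = 11100010 → 3-byte char #4 = E2 94 AD.
Offset 14: leading byte 0xF4 = 11110100 → 4-byte char #5 = F4 8E A2 BC.
Offset 18: leading byte 0xF1 = 11110001 → 4-byte char #6 = F1 97 B4 85.
Offset 22: leading byte 0xE1 = 11100001 → 3-byte char #7 = E1 BE A6.
Offset 25: leading byte 0xE3 = 11100011 → 3-byte char #8 = E3 81 B1.
Leading byte 0xE3 = 11100011 matches 1110xxxx → 3-byte sequence.
Byte 1: 0xE3 = 11100011, payload 0011 (4 bits).
Byte 2: 0x81 = 10000001 (10xxxxxx ✓), payload 000001.
Byte 3: 0xB1 = 10110001 (10xxxxxx ✓), payload 110001.
Concatenate: 0011000001110001 = 0x3071 (16 bits → U+3071).

U+3071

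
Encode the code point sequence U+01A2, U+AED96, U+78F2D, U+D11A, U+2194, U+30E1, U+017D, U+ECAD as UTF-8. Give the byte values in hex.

C6 A2 F2 AE B6 96 F1 B8 BC AD ED 84 9A E2 86 94 E3 83 A1 C5 BD EE B2 AD

U+01A2: 2-byte form → C6 A2.
U+AED96: 4-byte form → F2 AE B6 96.
U+78F2D: 4-byte form → F1 B8 BC AD.
U+D11A: 3-byte form → ED 84 9A.
U+2194: 3-byte form → E2 86 94.
U+30E1: 3-byte form → E3 83 A1.
U+017D: 2-byte form → C5 BD.
U+ECAD: 3-byte form → EE B2 AD.
Concatenated (24 bytes): C6 A2 F2 AE B6 96 F1 B8 BC AD ED 84 9A E2 86 94 E3 83 A1 C5 BD EE B2 AD.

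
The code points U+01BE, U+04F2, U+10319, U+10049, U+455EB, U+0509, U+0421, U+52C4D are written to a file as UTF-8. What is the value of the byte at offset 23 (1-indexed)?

1-indexed offset 23 is 0-indexed offset 22.
U+01BE → 2-byte form C6 BE at offsets 0–1.
U+04F2 → 2-byte form D3 B2 at offsets 2–3.
U+10319 → 4-byte form F0 90 8C 99 at offsets 4–7.
U+10049 → 4-byte form F0 90 81 89 at offsets 8–11.
U+455EB → 4-byte form F1 85 97 AB at offsets 12–15.
U+0509 → 2-byte form D4 89 at offsets 16–17.
U+0421 → 2-byte form D0 A1 at offsets 18–19.
U+52C4D → 4-byte form F1 92 B1 8D at offsets 20–23.
Offset 22 falls in char 8's range; it's byte 3 of F1 92 B1 8D = 0xB1.

0xB1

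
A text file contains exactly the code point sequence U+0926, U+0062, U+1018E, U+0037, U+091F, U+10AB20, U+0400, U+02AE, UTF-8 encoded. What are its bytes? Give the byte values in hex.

U+0926: 3-byte form → E0 A4 A6.
U+0062: 1-byte form → 62.
U+1018E: 4-byte form → F0 90 86 8E.
U+0037: 1-byte form → 37.
U+091F: 3-byte form → E0 A4 9F.
U+10AB20: 4-byte form → F4 8A AC A0.
U+0400: 2-byte form → D0 80.
U+02AE: 2-byte form → CA AE.
Concatenated (20 bytes): E0 A4 A6 62 F0 90 86 8E 37 E0 A4 9F F4 8A AC A0 D0 80 CA AE.

E0 A4 A6 62 F0 90 86 8E 37 E0 A4 9F F4 8A AC A0 D0 80 CA AE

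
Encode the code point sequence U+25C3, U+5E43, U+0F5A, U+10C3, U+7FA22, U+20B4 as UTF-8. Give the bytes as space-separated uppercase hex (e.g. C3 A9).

E2 97 83 E5 B9 83 E0 BD 9A E1 83 83 F1 BF A8 A2 E2 82 B4

U+25C3: 3-byte form → E2 97 83.
U+5E43: 3-byte form → E5 B9 83.
U+0F5A: 3-byte form → E0 BD 9A.
U+10C3: 3-byte form → E1 83 83.
U+7FA22: 4-byte form → F1 BF A8 A2.
U+20B4: 3-byte form → E2 82 B4.
Concatenated (19 bytes): E2 97 83 E5 B9 83 E0 BD 9A E1 83 83 F1 BF A8 A2 E2 82 B4.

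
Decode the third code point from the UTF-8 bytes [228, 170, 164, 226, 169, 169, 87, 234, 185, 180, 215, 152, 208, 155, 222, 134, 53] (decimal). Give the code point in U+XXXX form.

U+0057

Offset 0: leading byte 0xE4 = 11100100 → 3-byte char #1 = E4 AA A4.
Offset 3: leading byte 0xE2 = 11100010 → 3-byte char #2 = E2 A9 A9.
Offset 6: leading byte 0x57 = 01010111 → 1-byte char #3 = 57.
Leading byte 0x57 = 01010111 matches 0xxxxxxx → 1-byte sequence.
Byte 1: 0x57 = 01010111, payload 1010111 (7 bits).
Concatenate: 1010111 = 0x57 (7 bits → U+0057).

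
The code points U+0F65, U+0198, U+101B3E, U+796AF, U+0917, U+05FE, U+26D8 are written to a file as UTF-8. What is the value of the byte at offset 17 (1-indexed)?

1-indexed offset 17 is 0-indexed offset 16.
U+0F65 → 3-byte form E0 BD A5 at offsets 0–2.
U+0198 → 2-byte form C6 98 at offsets 3–4.
U+101B3E → 4-byte form F4 81 AC BE at offsets 5–8.
U+796AF → 4-byte form F1 B9 9A AF at offsets 9–12.
U+0917 → 3-byte form E0 A4 97 at offsets 13–15.
U+05FE → 2-byte form D7 BE at offsets 16–17.
Offset 16 falls in char 6's range; it's byte 1 of D7 BE = 0xD7.

0xD7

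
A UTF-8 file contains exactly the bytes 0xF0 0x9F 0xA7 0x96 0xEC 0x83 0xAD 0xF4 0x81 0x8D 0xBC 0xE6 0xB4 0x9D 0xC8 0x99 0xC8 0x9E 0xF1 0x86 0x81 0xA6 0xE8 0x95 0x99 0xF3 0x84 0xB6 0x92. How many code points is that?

Byte at offset 0: 0xF0 = 11110000 → 4-byte char (#1). Advance 4.
Byte at offset 4: 0xEC = 11101100 → 3-byte char (#2). Advance 3.
Byte at offset 7: 0xF4 = 11110100 → 4-byte char (#3). Advance 4.
Byte at offset 11: 0xE6 = 11100110 → 3-byte char (#4). Advance 3.
Byte at offset 14: 0xC8 = 11001000 → 2-byte char (#5). Advance 2.
Byte at offset 16: 0xC8 = 11001000 → 2-byte char (#6). Advance 2.
Byte at offset 18: 0xF1 = 11110001 → 4-byte char (#7). Advance 4.
Byte at offset 22: 0xE8 = 11101000 → 3-byte char (#8). Advance 3.
Byte at offset 25: 0xF3 = 11110011 → 4-byte char (#9). Advance 4.
Reached end at offset 29 after 9 code points.

9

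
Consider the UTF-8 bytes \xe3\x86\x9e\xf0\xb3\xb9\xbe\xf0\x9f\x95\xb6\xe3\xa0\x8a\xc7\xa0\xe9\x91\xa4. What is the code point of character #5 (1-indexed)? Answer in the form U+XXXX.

Offset 0: leading byte 0xE3 = 11100011 → 3-byte char #1 = E3 86 9E.
Offset 3: leading byte 0xF0 = 11110000 → 4-byte char #2 = F0 B3 B9 BE.
Offset 7: leading byte 0xF0 = 11110000 → 4-byte char #3 = F0 9F 95 B6.
Offset 11: leading byte 0xE3 = 11100011 → 3-byte char #4 = E3 A0 8A.
Offset 14: leading byte 0xC7 = 11000111 → 2-byte char #5 = C7 A0.
Leading byte 0xC7 = 11000111 matches 110xxxxx → 2-byte sequence.
Byte 1: 0xC7 = 11000111, payload 00111 (5 bits).
Byte 2: 0xA0 = 10100000 (10xxxxxx ✓), payload 100000.
Concatenate: 00111100000 = 0x1E0 (11 bits → U+01E0).

U+01E0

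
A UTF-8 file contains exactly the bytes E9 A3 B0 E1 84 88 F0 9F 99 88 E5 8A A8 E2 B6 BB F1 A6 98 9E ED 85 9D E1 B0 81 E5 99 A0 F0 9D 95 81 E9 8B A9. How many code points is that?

Byte at offset 0: 0xE9 = 11101001 → 3-byte char (#1). Advance 3.
Byte at offset 3: 0xE1 = 11100001 → 3-byte char (#2). Advance 3.
Byte at offset 6: 0xF0 = 11110000 → 4-byte char (#3). Advance 4.
Byte at offset 10: 0xE5 = 11100101 → 3-byte char (#4). Advance 3.
Byte at offset 13: 0xE2 = 11100010 → 3-byte char (#5). Advance 3.
Byte at offset 16: 0xF1 = 11110001 → 4-byte char (#6). Advance 4.
Byte at offset 20: 0xED = 11101101 → 3-byte char (#7). Advance 3.
Byte at offset 23: 0xE1 = 11100001 → 3-byte char (#8). Advance 3.
Byte at offset 26: 0xE5 = 11100101 → 3-byte char (#9). Advance 3.
Byte at offset 29: 0xF0 = 11110000 → 4-byte char (#10). Advance 4.
Byte at offset 33: 0xE9 = 11101001 → 3-byte char (#11). Advance 3.
Reached end at offset 36 after 11 code points.

11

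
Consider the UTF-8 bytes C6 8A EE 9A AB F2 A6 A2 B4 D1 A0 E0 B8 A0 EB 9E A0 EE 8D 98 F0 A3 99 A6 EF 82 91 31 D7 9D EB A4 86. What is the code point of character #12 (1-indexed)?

U+B906

Offset 0: leading byte 0xC6 = 11000110 → 2-byte char #1 = C6 8A.
Offset 2: leading byte 0xEE = 11101110 → 3-byte char #2 = EE 9A AB.
Offset 5: leading byte 0xF2 = 11110010 → 4-byte char #3 = F2 A6 A2 B4.
Offset 9: leading byte 0xD1 = 11010001 → 2-byte char #4 = D1 A0.
Offset 11: leading byte 0xE0 = 11100000 → 3-byte char #5 = E0 B8 A0.
Offset 14: leading byte 0xEB = 11101011 → 3-byte char #6 = EB 9E A0.
Offset 17: leading byte 0xEE = 11101110 → 3-byte char #7 = EE 8D 98.
Offset 20: leading byte 0xF0 = 11110000 → 4-byte char #8 = F0 A3 99 A6.
Offset 24: leading byte 0xEF = 11101111 → 3-byte char #9 = EF 82 91.
Offset 27: leading byte 0x31 = 00110001 → 1-byte char #10 = 31.
Offset 28: leading byte 0xD7 = 11010111 → 2-byte char #11 = D7 9D.
Offset 30: leading byte 0xEB = 11101011 → 3-byte char #12 = EB A4 86.
Leading byte 0xEB = 11101011 matches 1110xxxx → 3-byte sequence.
Byte 1: 0xEB = 11101011, payload 1011 (4 bits).
Byte 2: 0xA4 = 10100100 (10xxxxxx ✓), payload 100100.
Byte 3: 0x86 = 10000110 (10xxxxxx ✓), payload 000110.
Concatenate: 1011100100000110 = 0xB906 (16 bits → U+B906).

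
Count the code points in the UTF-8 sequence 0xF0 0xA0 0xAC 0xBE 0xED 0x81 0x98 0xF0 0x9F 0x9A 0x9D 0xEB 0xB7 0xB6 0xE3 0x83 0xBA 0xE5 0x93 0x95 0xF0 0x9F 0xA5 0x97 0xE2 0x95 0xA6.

Byte at offset 0: 0xF0 = 11110000 → 4-byte char (#1). Advance 4.
Byte at offset 4: 0xED = 11101101 → 3-byte char (#2). Advance 3.
Byte at offset 7: 0xF0 = 11110000 → 4-byte char (#3). Advance 4.
Byte at offset 11: 0xEB = 11101011 → 3-byte char (#4). Advance 3.
Byte at offset 14: 0xE3 = 11100011 → 3-byte char (#5). Advance 3.
Byte at offset 17: 0xE5 = 11100101 → 3-byte char (#6). Advance 3.
Byte at offset 20: 0xF0 = 11110000 → 4-byte char (#7). Advance 4.
Byte at offset 24: 0xE2 = 11100010 → 3-byte char (#8). Advance 3.
Reached end at offset 27 after 8 code points.

8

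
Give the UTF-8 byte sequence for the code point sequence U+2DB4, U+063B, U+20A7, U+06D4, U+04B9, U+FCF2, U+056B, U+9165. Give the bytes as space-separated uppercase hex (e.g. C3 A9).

E2 B6 B4 D8 BB E2 82 A7 DB 94 D2 B9 EF B3 B2 D5 AB E9 85 A5

U+2DB4: 3-byte form → E2 B6 B4.
U+063B: 2-byte form → D8 BB.
U+20A7: 3-byte form → E2 82 A7.
U+06D4: 2-byte form → DB 94.
U+04B9: 2-byte form → D2 B9.
U+FCF2: 3-byte form → EF B3 B2.
U+056B: 2-byte form → D5 AB.
U+9165: 3-byte form → E9 85 A5.
Concatenated (20 bytes): E2 B6 B4 D8 BB E2 82 A7 DB 94 D2 B9 EF B3 B2 D5 AB E9 85 A5.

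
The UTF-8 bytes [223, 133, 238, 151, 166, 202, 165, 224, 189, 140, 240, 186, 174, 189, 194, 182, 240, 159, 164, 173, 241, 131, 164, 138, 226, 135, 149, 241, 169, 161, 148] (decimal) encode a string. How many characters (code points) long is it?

Byte at offset 0: 0xDF = 11011111 → 2-byte char (#1). Advance 2.
Byte at offset 2: 0xEE = 11101110 → 3-byte char (#2). Advance 3.
Byte at offset 5: 0xCA = 11001010 → 2-byte char (#3). Advance 2.
Byte at offset 7: 0xE0 = 11100000 → 3-byte char (#4). Advance 3.
Byte at offset 10: 0xF0 = 11110000 → 4-byte char (#5). Advance 4.
Byte at offset 14: 0xC2 = 11000010 → 2-byte char (#6). Advance 2.
Byte at offset 16: 0xF0 = 11110000 → 4-byte char (#7). Advance 4.
Byte at offset 20: 0xF1 = 11110001 → 4-byte char (#8). Advance 4.
Byte at offset 24: 0xE2 = 11100010 → 3-byte char (#9). Advance 3.
Byte at offset 27: 0xF1 = 11110001 → 4-byte char (#10). Advance 4.
Reached end at offset 31 after 10 code points.

10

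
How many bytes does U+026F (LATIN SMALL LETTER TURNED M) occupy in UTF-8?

U+026F = 0x26F. UTF-8 uses 1 byte below 0x80, 2 below 0x800, 3 below 0x10000, 4 up to 0x10FFFF. 0x26F is in U+0080–U+07FF → 2 bytes.

2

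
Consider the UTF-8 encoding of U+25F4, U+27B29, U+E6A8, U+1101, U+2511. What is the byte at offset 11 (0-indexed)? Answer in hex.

U+25F4 → 3-byte form E2 97 B4 at offsets 0–2.
U+27B29 → 4-byte form F0 A7 AC A9 at offsets 3–6.
U+E6A8 → 3-byte form EE 9A A8 at offsets 7–9.
U+1101 → 3-byte form E1 84 81 at offsets 10–12.
Offset 11 falls in char 4's range; it's byte 2 of E1 84 81 = 0x84.

0x84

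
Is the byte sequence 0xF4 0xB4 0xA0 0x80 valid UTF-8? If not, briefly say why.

Leading byte 0xF4 = 11110100 → 4-byte form.
Payload = 0x134800, which exceeds U+10FFFF, the maximum Unicode code point. (Leading bytes F5–FF, or F4 followed by ≥ 0x90, are invalid.)

invalid (encodes a value above U+10FFFF)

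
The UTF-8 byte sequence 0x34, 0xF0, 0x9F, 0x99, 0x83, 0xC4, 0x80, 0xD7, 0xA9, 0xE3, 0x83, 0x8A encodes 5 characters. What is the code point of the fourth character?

U+05E9

Offset 0: leading byte 0x34 = 00110100 → 1-byte char #1 = 34.
Offset 1: leading byte 0xF0 = 11110000 → 4-byte char #2 = F0 9F 99 83.
Offset 5: leading byte 0xC4 = 11000100 → 2-byte char #3 = C4 80.
Offset 7: leading byte 0xD7 = 11010111 → 2-byte char #4 = D7 A9.
Leading byte 0xD7 = 11010111 matches 110xxxxx → 2-byte sequence.
Byte 1: 0xD7 = 11010111, payload 10111 (5 bits).
Byte 2: 0xA9 = 10101001 (10xxxxxx ✓), payload 101001.
Concatenate: 10111101001 = 0x5E9 (11 bits → U+05E9).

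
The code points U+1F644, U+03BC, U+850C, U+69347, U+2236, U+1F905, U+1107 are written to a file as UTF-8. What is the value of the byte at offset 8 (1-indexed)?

1-indexed offset 8 is 0-indexed offset 7.
U+1F644 → 4-byte form F0 9F 99 84 at offsets 0–3.
U+03BC → 2-byte form CE BC at offsets 4–5.
U+850C → 3-byte form E8 94 8C at offsets 6–8.
Offset 7 falls in char 3's range; it's byte 2 of E8 94 8C = 0x94.

0x94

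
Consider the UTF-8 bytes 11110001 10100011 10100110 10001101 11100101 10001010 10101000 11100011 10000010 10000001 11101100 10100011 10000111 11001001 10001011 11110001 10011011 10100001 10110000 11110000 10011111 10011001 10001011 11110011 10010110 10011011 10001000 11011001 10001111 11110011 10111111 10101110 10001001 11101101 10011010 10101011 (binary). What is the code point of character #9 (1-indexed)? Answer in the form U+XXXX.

U+064F

Offset 0: leading byte 0xF1 = 11110001 → 4-byte char #1 = F1 A3 A6 8D.
Offset 4: leading byte 0xE5 = 11100101 → 3-byte char #2 = E5 8A A8.
Offset 7: leading byte 0xE3 = 11100011 → 3-byte char #3 = E3 82 81.
Offset 10: leading byte 0xEC = 11101100 → 3-byte char #4 = EC A3 87.
Offset 13: leading byte 0xC9 = 11001001 → 2-byte char #5 = C9 8B.
Offset 15: leading byte 0xF1 = 11110001 → 4-byte char #6 = F1 9B A1 B0.
Offset 19: leading byte 0xF0 = 11110000 → 4-byte char #7 = F0 9F 99 8B.
Offset 23: leading byte 0xF3 = 11110011 → 4-byte char #8 = F3 96 9B 88.
Offset 27: leading byte 0xD9 = 11011001 → 2-byte char #9 = D9 8F.
Leading byte 0xD9 = 11011001 matches 110xxxxx → 2-byte sequence.
Byte 1: 0xD9 = 11011001, payload 11001 (5 bits).
Byte 2: 0x8F = 10001111 (10xxxxxx ✓), payload 001111.
Concatenate: 11001001111 = 0x64F (11 bits → U+064F).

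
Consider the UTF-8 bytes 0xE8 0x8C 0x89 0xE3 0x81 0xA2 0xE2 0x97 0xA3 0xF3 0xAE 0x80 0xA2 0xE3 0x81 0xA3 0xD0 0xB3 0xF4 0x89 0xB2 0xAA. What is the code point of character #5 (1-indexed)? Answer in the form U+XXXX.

Offset 0: leading byte 0xE8 = 11101000 → 3-byte char #1 = E8 8C 89.
Offset 3: leading byte 0xE3 = 11100011 → 3-byte char #2 = E3 81 A2.
Offset 6: leading byte 0xE2 = 11100010 → 3-byte char #3 = E2 97 A3.
Offset 9: leading byte 0xF3 = 11110011 → 4-byte char #4 = F3 AE 80 A2.
Offset 13: leading byte 0xE3 = 11100011 → 3-byte char #5 = E3 81 A3.
Leading byte 0xE3 = 11100011 matches 1110xxxx → 3-byte sequence.
Byte 1: 0xE3 = 11100011, payload 0011 (4 bits).
Byte 2: 0x81 = 10000001 (10xxxxxx ✓), payload 000001.
Byte 3: 0xA3 = 10100011 (10xxxxxx ✓), payload 100011.
Concatenate: 0011000001100011 = 0x3063 (16 bits → U+3063).

U+3063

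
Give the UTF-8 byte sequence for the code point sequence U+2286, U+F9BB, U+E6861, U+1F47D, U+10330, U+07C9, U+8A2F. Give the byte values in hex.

U+2286: 3-byte form → E2 8A 86.
U+F9BB: 3-byte form → EF A6 BB.
U+E6861: 4-byte form → F3 A6 A1 A1.
U+1F47D: 4-byte form → F0 9F 91 BD.
U+10330: 4-byte form → F0 90 8C B0.
U+07C9: 2-byte form → DF 89.
U+8A2F: 3-byte form → E8 A8 AF.
Concatenated (23 bytes): E2 8A 86 EF A6 BB F3 A6 A1 A1 F0 9F 91 BD F0 90 8C B0 DF 89 E8 A8 AF.

E2 8A 86 EF A6 BB F3 A6 A1 A1 F0 9F 91 BD F0 90 8C B0 DF 89 E8 A8 AF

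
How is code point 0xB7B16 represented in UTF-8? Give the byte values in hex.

F2 B7 AC 96

U+B7B16 = 0xB7B16 = 752406 decimal. In range U+10000–U+10FFFF → 4-byte form: 11110xxx 10xxxxxx 10xxxxxx 10xxxxxx.
Binary (21 bits): 010110111101100010110.
Split 3+6+6+6: 010 | 110111 | 101100 | 010110.
Byte 1: 11110010 = 0xF2.
Byte 2: 10110111 = 0xB7.
Byte 3: 10101100 = 0xAC.
Byte 4: 10010110 = 0x96.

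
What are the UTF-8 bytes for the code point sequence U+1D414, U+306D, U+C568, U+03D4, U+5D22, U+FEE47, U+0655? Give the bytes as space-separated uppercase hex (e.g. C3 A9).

U+1D414: 4-byte form → F0 9D 90 94.
U+306D: 3-byte form → E3 81 AD.
U+C568: 3-byte form → EC 95 A8.
U+03D4: 2-byte form → CF 94.
U+5D22: 3-byte form → E5 B4 A2.
U+FEE47: 4-byte form → F3 BE B9 87.
U+0655: 2-byte form → D9 95.
Concatenated (21 bytes): F0 9D 90 94 E3 81 AD EC 95 A8 CF 94 E5 B4 A2 F3 BE B9 87 D9 95.

F0 9D 90 94 E3 81 AD EC 95 A8 CF 94 E5 B4 A2 F3 BE B9 87 D9 95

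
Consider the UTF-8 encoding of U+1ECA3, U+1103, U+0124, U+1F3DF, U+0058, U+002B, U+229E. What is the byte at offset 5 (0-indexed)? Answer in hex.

U+1ECA3 → 4-byte form F0 9E B2 A3 at offsets 0–3.
U+1103 → 3-byte form E1 84 83 at offsets 4–6.
Offset 5 falls in char 2's range; it's byte 2 of E1 84 83 = 0x84.

0x84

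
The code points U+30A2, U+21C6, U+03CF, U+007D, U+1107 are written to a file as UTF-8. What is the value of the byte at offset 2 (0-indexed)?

0xA2

U+30A2 → 3-byte form E3 82 A2 at offsets 0–2.
Offset 2 falls in char 1's range; it's byte 3 of E3 82 A2 = 0xA2.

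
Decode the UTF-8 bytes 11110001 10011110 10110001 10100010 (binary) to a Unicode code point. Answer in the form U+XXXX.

Leading byte 0xF1 = 11110001 matches 11110xxx → 4-byte sequence.
Byte 1: 0xF1 = 11110001, payload 001 (3 bits).
Byte 2: 0x9E = 10011110 (10xxxxxx ✓), payload 011110.
Byte 3: 0xB1 = 10110001 (10xxxxxx ✓), payload 110001.
Byte 4: 0xA2 = 10100010 (10xxxxxx ✓), payload 100010.
Concatenate: 001011110110001100010 = 0x5EC62 (21 bits → U+5EC62).

U+5EC62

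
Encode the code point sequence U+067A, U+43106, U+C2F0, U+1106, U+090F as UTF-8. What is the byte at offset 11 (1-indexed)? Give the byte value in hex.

0x84

1-indexed offset 11 is 0-indexed offset 10.
U+067A → 2-byte form D9 BA at offsets 0–1.
U+43106 → 4-byte form F1 83 84 86 at offsets 2–5.
U+C2F0 → 3-byte form EC 8B B0 at offsets 6–8.
U+1106 → 3-byte form E1 84 86 at offsets 9–11.
Offset 10 falls in char 4's range; it's byte 2 of E1 84 86 = 0x84.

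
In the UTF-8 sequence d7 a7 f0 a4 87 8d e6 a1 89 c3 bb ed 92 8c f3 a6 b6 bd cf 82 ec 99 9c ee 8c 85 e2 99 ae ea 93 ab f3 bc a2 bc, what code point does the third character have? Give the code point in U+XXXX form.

Offset 0: leading byte 0xD7 = 11010111 → 2-byte char #1 = D7 A7.
Offset 2: leading byte 0xF0 = 11110000 → 4-byte char #2 = F0 A4 87 8D.
Offset 6: leading byte 0xE6 = 11100110 → 3-byte char #3 = E6 A1 89.
Leading byte 0xE6 = 11100110 matches 1110xxxx → 3-byte sequence.
Byte 1: 0xE6 = 11100110, payload 0110 (4 bits).
Byte 2: 0xA1 = 10100001 (10xxxxxx ✓), payload 100001.
Byte 3: 0x89 = 10001001 (10xxxxxx ✓), payload 001001.
Concatenate: 0110100001001001 = 0x6849 (16 bits → U+6849).

U+6849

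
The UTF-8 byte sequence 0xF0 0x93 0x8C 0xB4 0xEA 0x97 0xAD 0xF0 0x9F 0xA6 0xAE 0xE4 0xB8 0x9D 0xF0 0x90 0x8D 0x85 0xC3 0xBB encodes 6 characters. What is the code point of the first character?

U+13334

Offset 0: leading byte 0xF0 = 11110000 → 4-byte char #1 = F0 93 8C B4.
Leading byte 0xF0 = 11110000 matches 11110xxx → 4-byte sequence.
Byte 1: 0xF0 = 11110000, payload 000 (3 bits).
Byte 2: 0x93 = 10010011 (10xxxxxx ✓), payload 010011.
Byte 3: 0x8C = 10001100 (10xxxxxx ✓), payload 001100.
Byte 4: 0xB4 = 10110100 (10xxxxxx ✓), payload 110100.
Concatenate: 000010011001100110100 = 0x13334 (21 bits → U+13334).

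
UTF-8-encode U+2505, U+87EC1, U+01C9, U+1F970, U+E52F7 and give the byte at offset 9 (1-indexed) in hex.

0x89

1-indexed offset 9 is 0-indexed offset 8.
U+2505 → 3-byte form E2 94 85 at offsets 0–2.
U+87EC1 → 4-byte form F2 87 BB 81 at offsets 3–6.
U+01C9 → 2-byte form C7 89 at offsets 7–8.
Offset 8 falls in char 3's range; it's byte 2 of C7 89 = 0x89.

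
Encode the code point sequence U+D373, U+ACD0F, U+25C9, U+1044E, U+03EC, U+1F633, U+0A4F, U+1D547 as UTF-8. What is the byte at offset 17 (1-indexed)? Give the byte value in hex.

0xF0

1-indexed offset 17 is 0-indexed offset 16.
U+D373 → 3-byte form ED 8D B3 at offsets 0–2.
U+ACD0F → 4-byte form F2 AC B4 8F at offsets 3–6.
U+25C9 → 3-byte form E2 97 89 at offsets 7–9.
U+1044E → 4-byte form F0 90 91 8E at offsets 10–13.
U+03EC → 2-byte form CF AC at offsets 14–15.
U+1F633 → 4-byte form F0 9F 98 B3 at offsets 16–19.
Offset 16 falls in char 6's range; it's byte 1 of F0 9F 98 B3 = 0xF0.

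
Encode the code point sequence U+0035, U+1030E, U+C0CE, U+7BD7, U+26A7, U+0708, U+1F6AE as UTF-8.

35 F0 90 8C 8E EC 83 8E E7 AF 97 E2 9A A7 DC 88 F0 9F 9A AE

U+0035: 1-byte form → 35.
U+1030E: 4-byte form → F0 90 8C 8E.
U+C0CE: 3-byte form → EC 83 8E.
U+7BD7: 3-byte form → E7 AF 97.
U+26A7: 3-byte form → E2 9A A7.
U+0708: 2-byte form → DC 88.
U+1F6AE: 4-byte form → F0 9F 9A AE.
Concatenated (20 bytes): 35 F0 90 8C 8E EC 83 8E E7 AF 97 E2 9A A7 DC 88 F0 9F 9A AE.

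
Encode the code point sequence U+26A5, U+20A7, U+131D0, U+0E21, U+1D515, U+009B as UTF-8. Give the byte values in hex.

U+26A5: 3-byte form → E2 9A A5.
U+20A7: 3-byte form → E2 82 A7.
U+131D0: 4-byte form → F0 93 87 90.
U+0E21: 3-byte form → E0 B8 A1.
U+1D515: 4-byte form → F0 9D 94 95.
U+009B: 2-byte form → C2 9B.
Concatenated (19 bytes): E2 9A A5 E2 82 A7 F0 93 87 90 E0 B8 A1 F0 9D 94 95 C2 9B.

E2 9A A5 E2 82 A7 F0 93 87 90 E0 B8 A1 F0 9D 94 95 C2 9B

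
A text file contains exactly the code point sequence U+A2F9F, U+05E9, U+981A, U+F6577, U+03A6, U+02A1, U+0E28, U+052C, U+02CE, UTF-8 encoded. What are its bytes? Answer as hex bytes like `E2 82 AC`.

U+A2F9F: 4-byte form → F2 A2 BE 9F.
U+05E9: 2-byte form → D7 A9.
U+981A: 3-byte form → E9 A0 9A.
U+F6577: 4-byte form → F3 B6 95 B7.
U+03A6: 2-byte form → CE A6.
U+02A1: 2-byte form → CA A1.
U+0E28: 3-byte form → E0 B8 A8.
U+052C: 2-byte form → D4 AC.
U+02CE: 2-byte form → CB 8E.
Concatenated (24 bytes): F2 A2 BE 9F D7 A9 E9 A0 9A F3 B6 95 B7 CE A6 CA A1 E0 B8 A8 D4 AC CB 8E.

F2 A2 BE 9F D7 A9 E9 A0 9A F3 B6 95 B7 CE A6 CA A1 E0 B8 A8 D4 AC CB 8E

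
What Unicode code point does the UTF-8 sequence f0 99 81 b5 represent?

Leading byte 0xF0 = 11110000 matches 11110xxx → 4-byte sequence.
Byte 1: 0xF0 = 11110000, payload 000 (3 bits).
Byte 2: 0x99 = 10011001 (10xxxxxx ✓), payload 011001.
Byte 3: 0x81 = 10000001 (10xxxxxx ✓), payload 000001.
Byte 4: 0xB5 = 10110101 (10xxxxxx ✓), payload 110101.
Concatenate: 000011001000001110101 = 0x19075 (21 bits → U+19075).

U+19075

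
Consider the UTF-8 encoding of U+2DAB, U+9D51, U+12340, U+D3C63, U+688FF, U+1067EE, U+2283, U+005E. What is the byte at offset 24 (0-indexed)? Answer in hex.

U+2DAB → 3-byte form E2 B6 AB at offsets 0–2.
U+9D51 → 3-byte form E9 B5 91 at offsets 3–5.
U+12340 → 4-byte form F0 92 8D 80 at offsets 6–9.
U+D3C63 → 4-byte form F3 93 B1 A3 at offsets 10–13.
U+688FF → 4-byte form F1 A8 A3 BF at offsets 14–17.
U+1067EE → 4-byte form F4 86 9F AE at offsets 18–21.
U+2283 → 3-byte form E2 8A 83 at offsets 22–24.
Offset 24 falls in char 7's range; it's byte 3 of E2 8A 83 = 0x83.

0x83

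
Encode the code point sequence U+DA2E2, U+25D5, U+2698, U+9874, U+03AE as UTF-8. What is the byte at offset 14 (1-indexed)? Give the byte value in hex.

1-indexed offset 14 is 0-indexed offset 13.
U+DA2E2 → 4-byte form F3 9A 8B A2 at offsets 0–3.
U+25D5 → 3-byte form E2 97 95 at offsets 4–6.
U+2698 → 3-byte form E2 9A 98 at offsets 7–9.
U+9874 → 3-byte form E9 A1 B4 at offsets 10–12.
U+03AE → 2-byte form CE AE at offsets 13–14.
Offset 13 falls in char 5's range; it's byte 1 of CE AE = 0xCE.

0xCE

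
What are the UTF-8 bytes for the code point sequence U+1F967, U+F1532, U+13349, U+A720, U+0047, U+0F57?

F0 9F A5 A7 F3 B1 94 B2 F0 93 8D 89 EA 9C A0 47 E0 BD 97

U+1F967: 4-byte form → F0 9F A5 A7.
U+F1532: 4-byte form → F3 B1 94 B2.
U+13349: 4-byte form → F0 93 8D 89.
U+A720: 3-byte form → EA 9C A0.
U+0047: 1-byte form → 47.
U+0F57: 3-byte form → E0 BD 97.
Concatenated (19 bytes): F0 9F A5 A7 F3 B1 94 B2 F0 93 8D 89 EA 9C A0 47 E0 BD 97.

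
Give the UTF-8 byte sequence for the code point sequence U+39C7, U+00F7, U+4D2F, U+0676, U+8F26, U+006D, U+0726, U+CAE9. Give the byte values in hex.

E3 A7 87 C3 B7 E4 B4 AF D9 B6 E8 BC A6 6D DC A6 EC AB A9

U+39C7: 3-byte form → E3 A7 87.
U+00F7: 2-byte form → C3 B7.
U+4D2F: 3-byte form → E4 B4 AF.
U+0676: 2-byte form → D9 B6.
U+8F26: 3-byte form → E8 BC A6.
U+006D: 1-byte form → 6D.
U+0726: 2-byte form → DC A6.
U+CAE9: 3-byte form → EC AB A9.
Concatenated (19 bytes): E3 A7 87 C3 B7 E4 B4 AF D9 B6 E8 BC A6 6D DC A6 EC AB A9.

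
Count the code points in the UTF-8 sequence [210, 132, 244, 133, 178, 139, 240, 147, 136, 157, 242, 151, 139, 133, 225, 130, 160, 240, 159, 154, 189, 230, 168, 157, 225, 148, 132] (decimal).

8

Byte at offset 0: 0xD2 = 11010010 → 2-byte char (#1). Advance 2.
Byte at offset 2: 0xF4 = 11110100 → 4-byte char (#2). Advance 4.
Byte at offset 6: 0xF0 = 11110000 → 4-byte char (#3). Advance 4.
Byte at offset 10: 0xF2 = 11110010 → 4-byte char (#4). Advance 4.
Byte at offset 14: 0xE1 = 11100001 → 3-byte char (#5). Advance 3.
Byte at offset 17: 0xF0 = 11110000 → 4-byte char (#6). Advance 4.
Byte at offset 21: 0xE6 = 11100110 → 3-byte char (#7). Advance 3.
Byte at offset 24: 0xE1 = 11100001 → 3-byte char (#8). Advance 3.
Reached end at offset 27 after 8 code points.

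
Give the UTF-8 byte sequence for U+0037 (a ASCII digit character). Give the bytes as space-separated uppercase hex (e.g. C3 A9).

37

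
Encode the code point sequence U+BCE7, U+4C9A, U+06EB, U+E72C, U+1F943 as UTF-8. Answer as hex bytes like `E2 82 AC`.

EB B3 A7 E4 B2 9A DB AB EE 9C AC F0 9F A5 83

U+BCE7: 3-byte form → EB B3 A7.
U+4C9A: 3-byte form → E4 B2 9A.
U+06EB: 2-byte form → DB AB.
U+E72C: 3-byte form → EE 9C AC.
U+1F943: 4-byte form → F0 9F A5 83.
Concatenated (15 bytes): EB B3 A7 E4 B2 9A DB AB EE 9C AC F0 9F A5 83.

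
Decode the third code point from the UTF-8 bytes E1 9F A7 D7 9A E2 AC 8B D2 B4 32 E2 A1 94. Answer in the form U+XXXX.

Offset 0: leading byte 0xE1 = 11100001 → 3-byte char #1 = E1 9F A7.
Offset 3: leading byte 0xD7 = 11010111 → 2-byte char #2 = D7 9A.
Offset 5: leading byte 0xE2 = 11100010 → 3-byte char #3 = E2 AC 8B.
Leading byte 0xE2 = 11100010 matches 1110xxxx → 3-byte sequence.
Byte 1: 0xE2 = 11100010, payload 0010 (4 bits).
Byte 2: 0xAC = 10101100 (10xxxxxx ✓), payload 101100.
Byte 3: 0x8B = 10001011 (10xxxxxx ✓), payload 001011.
Concatenate: 0010101100001011 = 0x2B0B (16 bits → U+2B0B).

U+2B0B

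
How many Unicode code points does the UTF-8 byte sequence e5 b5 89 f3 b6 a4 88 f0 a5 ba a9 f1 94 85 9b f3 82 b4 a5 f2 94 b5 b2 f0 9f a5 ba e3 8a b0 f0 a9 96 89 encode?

Byte at offset 0: 0xE5 = 11100101 → 3-byte char (#1). Advance 3.
Byte at offset 3: 0xF3 = 11110011 → 4-byte char (#2). Advance 4.
Byte at offset 7: 0xF0 = 11110000 → 4-byte char (#3). Advance 4.
Byte at offset 11: 0xF1 = 11110001 → 4-byte char (#4). Advance 4.
Byte at offset 15: 0xF3 = 11110011 → 4-byte char (#5). Advance 4.
Byte at offset 19: 0xF2 = 11110010 → 4-byte char (#6). Advance 4.
Byte at offset 23: 0xF0 = 11110000 → 4-byte char (#7). Advance 4.
Byte at offset 27: 0xE3 = 11100011 → 3-byte char (#8). Advance 3.
Byte at offset 30: 0xF0 = 11110000 → 4-byte char (#9). Advance 4.
Reached end at offset 34 after 9 code points.

9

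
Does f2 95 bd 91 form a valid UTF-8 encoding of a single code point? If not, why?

valid

Leading byte 0xF2 = 11110010 → 4-byte form.
Continuation bytes 0x95=10010101, 0xBD=10111101, 0x91=10010001 all match 10xxxxxx.
Decoded value 0x95F51 is ≥ 0x10000 (shortest form) and not a surrogate.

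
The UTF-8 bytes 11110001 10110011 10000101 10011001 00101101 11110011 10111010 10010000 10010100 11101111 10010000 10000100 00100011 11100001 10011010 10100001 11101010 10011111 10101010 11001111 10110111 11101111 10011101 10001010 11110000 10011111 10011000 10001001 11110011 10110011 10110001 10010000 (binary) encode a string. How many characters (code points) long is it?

Byte at offset 0: 0xF1 = 11110001 → 4-byte char (#1). Advance 4.
Byte at offset 4: 0x2D = 00101101 → 1-byte char (#2). Advance 1.
Byte at offset 5: 0xF3 = 11110011 → 4-byte char (#3). Advance 4.
Byte at offset 9: 0xEF = 11101111 → 3-byte char (#4). Advance 3.
Byte at offset 12: 0x23 = 00100011 → 1-byte char (#5). Advance 1.
Byte at offset 13: 0xE1 = 11100001 → 3-byte char (#6). Advance 3.
Byte at offset 16: 0xEA = 11101010 → 3-byte char (#7). Advance 3.
Byte at offset 19: 0xCF = 11001111 → 2-byte char (#8). Advance 2.
Byte at offset 21: 0xEF = 11101111 → 3-byte char (#9). Advance 3.
Byte at offset 24: 0xF0 = 11110000 → 4-byte char (#10). Advance 4.
Byte at offset 28: 0xF3 = 11110011 → 4-byte char (#11). Advance 4.
Reached end at offset 32 after 11 code points.

11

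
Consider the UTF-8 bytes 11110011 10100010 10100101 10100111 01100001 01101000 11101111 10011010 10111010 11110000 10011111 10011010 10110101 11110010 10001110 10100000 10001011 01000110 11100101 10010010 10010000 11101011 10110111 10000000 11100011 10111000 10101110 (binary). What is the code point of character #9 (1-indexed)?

U+BDC0

Offset 0: leading byte 0xF3 = 11110011 → 4-byte char #1 = F3 A2 A5 A7.
Offset 4: leading byte 0x61 = 01100001 → 1-byte char #2 = 61.
Offset 5: leading byte 0x68 = 01101000 → 1-byte char #3 = 68.
Offset 6: leading byte 0xEF = 11101111 → 3-byte char #4 = EF 9A BA.
Offset 9: leading byte 0xF0 = 11110000 → 4-byte char #5 = F0 9F 9A B5.
Offset 13: leading byte 0xF2 = 11110010 → 4-byte char #6 = F2 8E A0 8B.
Offset 17: leading byte 0x46 = 01000110 → 1-byte char #7 = 46.
Offset 18: leading byte 0xE5 = 11100101 → 3-byte char #8 = E5 92 90.
Offset 21: leading byte 0xEB = 11101011 → 3-byte char #9 = EB B7 80.
Leading byte 0xEB = 11101011 matches 1110xxxx → 3-byte sequence.
Byte 1: 0xEB = 11101011, payload 1011 (4 bits).
Byte 2: 0xB7 = 10110111 (10xxxxxx ✓), payload 110111.
Byte 3: 0x80 = 10000000 (10xxxxxx ✓), payload 000000.
Concatenate: 1011110111000000 = 0xBDC0 (16 bits → U+BDC0).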